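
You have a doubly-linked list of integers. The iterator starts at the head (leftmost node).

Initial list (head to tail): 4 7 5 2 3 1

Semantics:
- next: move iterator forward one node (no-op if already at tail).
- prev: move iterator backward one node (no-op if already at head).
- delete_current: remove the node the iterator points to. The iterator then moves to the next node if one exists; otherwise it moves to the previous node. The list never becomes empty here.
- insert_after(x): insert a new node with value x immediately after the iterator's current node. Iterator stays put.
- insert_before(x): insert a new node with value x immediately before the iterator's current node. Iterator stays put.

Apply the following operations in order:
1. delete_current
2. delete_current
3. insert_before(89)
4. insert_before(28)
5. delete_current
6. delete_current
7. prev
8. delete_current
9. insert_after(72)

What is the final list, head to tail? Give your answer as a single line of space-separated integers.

After 1 (delete_current): list=[7, 5, 2, 3, 1] cursor@7
After 2 (delete_current): list=[5, 2, 3, 1] cursor@5
After 3 (insert_before(89)): list=[89, 5, 2, 3, 1] cursor@5
After 4 (insert_before(28)): list=[89, 28, 5, 2, 3, 1] cursor@5
After 5 (delete_current): list=[89, 28, 2, 3, 1] cursor@2
After 6 (delete_current): list=[89, 28, 3, 1] cursor@3
After 7 (prev): list=[89, 28, 3, 1] cursor@28
After 8 (delete_current): list=[89, 3, 1] cursor@3
After 9 (insert_after(72)): list=[89, 3, 72, 1] cursor@3

Answer: 89 3 72 1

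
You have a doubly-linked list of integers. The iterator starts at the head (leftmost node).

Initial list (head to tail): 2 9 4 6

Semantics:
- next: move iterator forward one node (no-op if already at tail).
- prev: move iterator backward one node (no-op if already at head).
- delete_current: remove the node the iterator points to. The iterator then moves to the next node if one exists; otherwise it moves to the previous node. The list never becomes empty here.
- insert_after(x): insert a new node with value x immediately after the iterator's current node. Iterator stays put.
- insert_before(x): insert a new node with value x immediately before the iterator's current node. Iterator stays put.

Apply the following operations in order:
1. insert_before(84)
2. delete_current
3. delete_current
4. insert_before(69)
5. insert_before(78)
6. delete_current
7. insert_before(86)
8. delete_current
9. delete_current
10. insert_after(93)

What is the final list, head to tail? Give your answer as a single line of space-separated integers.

After 1 (insert_before(84)): list=[84, 2, 9, 4, 6] cursor@2
After 2 (delete_current): list=[84, 9, 4, 6] cursor@9
After 3 (delete_current): list=[84, 4, 6] cursor@4
After 4 (insert_before(69)): list=[84, 69, 4, 6] cursor@4
After 5 (insert_before(78)): list=[84, 69, 78, 4, 6] cursor@4
After 6 (delete_current): list=[84, 69, 78, 6] cursor@6
After 7 (insert_before(86)): list=[84, 69, 78, 86, 6] cursor@6
After 8 (delete_current): list=[84, 69, 78, 86] cursor@86
After 9 (delete_current): list=[84, 69, 78] cursor@78
After 10 (insert_after(93)): list=[84, 69, 78, 93] cursor@78

Answer: 84 69 78 93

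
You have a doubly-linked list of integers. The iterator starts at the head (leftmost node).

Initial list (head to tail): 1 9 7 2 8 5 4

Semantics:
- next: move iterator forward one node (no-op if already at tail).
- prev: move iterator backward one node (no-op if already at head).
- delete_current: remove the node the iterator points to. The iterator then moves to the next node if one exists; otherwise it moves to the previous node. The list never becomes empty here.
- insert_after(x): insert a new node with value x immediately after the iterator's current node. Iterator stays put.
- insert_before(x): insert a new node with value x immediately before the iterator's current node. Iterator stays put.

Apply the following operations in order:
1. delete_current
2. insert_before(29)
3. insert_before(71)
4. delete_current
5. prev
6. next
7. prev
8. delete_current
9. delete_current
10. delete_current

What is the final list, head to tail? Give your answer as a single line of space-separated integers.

Answer: 29 8 5 4

Derivation:
After 1 (delete_current): list=[9, 7, 2, 8, 5, 4] cursor@9
After 2 (insert_before(29)): list=[29, 9, 7, 2, 8, 5, 4] cursor@9
After 3 (insert_before(71)): list=[29, 71, 9, 7, 2, 8, 5, 4] cursor@9
After 4 (delete_current): list=[29, 71, 7, 2, 8, 5, 4] cursor@7
After 5 (prev): list=[29, 71, 7, 2, 8, 5, 4] cursor@71
After 6 (next): list=[29, 71, 7, 2, 8, 5, 4] cursor@7
After 7 (prev): list=[29, 71, 7, 2, 8, 5, 4] cursor@71
After 8 (delete_current): list=[29, 7, 2, 8, 5, 4] cursor@7
After 9 (delete_current): list=[29, 2, 8, 5, 4] cursor@2
After 10 (delete_current): list=[29, 8, 5, 4] cursor@8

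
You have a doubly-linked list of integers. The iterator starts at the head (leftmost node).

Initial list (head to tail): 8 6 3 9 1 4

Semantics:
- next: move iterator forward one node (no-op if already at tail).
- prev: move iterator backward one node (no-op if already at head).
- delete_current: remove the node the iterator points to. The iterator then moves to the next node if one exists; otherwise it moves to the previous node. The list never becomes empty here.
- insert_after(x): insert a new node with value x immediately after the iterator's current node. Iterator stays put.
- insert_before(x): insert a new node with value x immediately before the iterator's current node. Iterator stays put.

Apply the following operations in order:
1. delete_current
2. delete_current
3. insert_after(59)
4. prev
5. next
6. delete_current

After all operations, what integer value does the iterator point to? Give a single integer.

Answer: 9

Derivation:
After 1 (delete_current): list=[6, 3, 9, 1, 4] cursor@6
After 2 (delete_current): list=[3, 9, 1, 4] cursor@3
After 3 (insert_after(59)): list=[3, 59, 9, 1, 4] cursor@3
After 4 (prev): list=[3, 59, 9, 1, 4] cursor@3
After 5 (next): list=[3, 59, 9, 1, 4] cursor@59
After 6 (delete_current): list=[3, 9, 1, 4] cursor@9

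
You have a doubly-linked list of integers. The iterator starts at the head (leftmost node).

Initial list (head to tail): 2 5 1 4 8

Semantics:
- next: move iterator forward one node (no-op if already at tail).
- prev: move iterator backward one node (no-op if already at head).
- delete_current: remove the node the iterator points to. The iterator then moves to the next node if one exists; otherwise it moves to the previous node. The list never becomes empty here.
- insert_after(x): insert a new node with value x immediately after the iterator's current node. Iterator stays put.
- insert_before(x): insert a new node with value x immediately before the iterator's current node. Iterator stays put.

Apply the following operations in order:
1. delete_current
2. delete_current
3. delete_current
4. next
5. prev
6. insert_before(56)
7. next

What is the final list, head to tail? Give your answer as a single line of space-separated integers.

Answer: 56 4 8

Derivation:
After 1 (delete_current): list=[5, 1, 4, 8] cursor@5
After 2 (delete_current): list=[1, 4, 8] cursor@1
After 3 (delete_current): list=[4, 8] cursor@4
After 4 (next): list=[4, 8] cursor@8
After 5 (prev): list=[4, 8] cursor@4
After 6 (insert_before(56)): list=[56, 4, 8] cursor@4
After 7 (next): list=[56, 4, 8] cursor@8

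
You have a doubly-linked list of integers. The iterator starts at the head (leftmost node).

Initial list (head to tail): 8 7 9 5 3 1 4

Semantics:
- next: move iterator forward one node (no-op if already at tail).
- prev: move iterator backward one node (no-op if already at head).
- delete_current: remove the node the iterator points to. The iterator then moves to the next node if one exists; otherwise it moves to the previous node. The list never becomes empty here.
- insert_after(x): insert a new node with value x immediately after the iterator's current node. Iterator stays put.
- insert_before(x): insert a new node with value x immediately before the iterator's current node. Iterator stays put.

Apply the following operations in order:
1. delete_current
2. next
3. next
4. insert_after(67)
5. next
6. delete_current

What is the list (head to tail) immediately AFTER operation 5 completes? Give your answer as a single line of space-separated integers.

After 1 (delete_current): list=[7, 9, 5, 3, 1, 4] cursor@7
After 2 (next): list=[7, 9, 5, 3, 1, 4] cursor@9
After 3 (next): list=[7, 9, 5, 3, 1, 4] cursor@5
After 4 (insert_after(67)): list=[7, 9, 5, 67, 3, 1, 4] cursor@5
After 5 (next): list=[7, 9, 5, 67, 3, 1, 4] cursor@67

Answer: 7 9 5 67 3 1 4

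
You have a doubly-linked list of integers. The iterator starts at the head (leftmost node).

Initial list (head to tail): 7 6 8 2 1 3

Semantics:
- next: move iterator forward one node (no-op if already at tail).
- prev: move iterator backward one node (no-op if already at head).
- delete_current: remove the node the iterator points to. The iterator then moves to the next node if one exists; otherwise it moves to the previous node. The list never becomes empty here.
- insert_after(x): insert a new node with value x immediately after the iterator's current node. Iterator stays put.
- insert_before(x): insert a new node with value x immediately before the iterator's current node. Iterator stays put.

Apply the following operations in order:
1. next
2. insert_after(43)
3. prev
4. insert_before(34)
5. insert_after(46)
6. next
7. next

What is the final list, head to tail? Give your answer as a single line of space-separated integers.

Answer: 34 7 46 6 43 8 2 1 3

Derivation:
After 1 (next): list=[7, 6, 8, 2, 1, 3] cursor@6
After 2 (insert_after(43)): list=[7, 6, 43, 8, 2, 1, 3] cursor@6
After 3 (prev): list=[7, 6, 43, 8, 2, 1, 3] cursor@7
After 4 (insert_before(34)): list=[34, 7, 6, 43, 8, 2, 1, 3] cursor@7
After 5 (insert_after(46)): list=[34, 7, 46, 6, 43, 8, 2, 1, 3] cursor@7
After 6 (next): list=[34, 7, 46, 6, 43, 8, 2, 1, 3] cursor@46
After 7 (next): list=[34, 7, 46, 6, 43, 8, 2, 1, 3] cursor@6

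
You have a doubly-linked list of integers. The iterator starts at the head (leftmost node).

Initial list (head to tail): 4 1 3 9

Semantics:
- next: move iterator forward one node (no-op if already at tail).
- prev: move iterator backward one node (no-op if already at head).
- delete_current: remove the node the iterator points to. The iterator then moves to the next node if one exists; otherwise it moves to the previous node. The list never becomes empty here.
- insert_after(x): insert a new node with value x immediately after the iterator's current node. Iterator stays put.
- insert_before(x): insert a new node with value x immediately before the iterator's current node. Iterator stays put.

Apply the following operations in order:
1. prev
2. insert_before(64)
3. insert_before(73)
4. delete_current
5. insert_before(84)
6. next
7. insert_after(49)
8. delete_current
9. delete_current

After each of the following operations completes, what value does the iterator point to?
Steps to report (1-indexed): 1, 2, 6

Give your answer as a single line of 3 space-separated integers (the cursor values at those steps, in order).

After 1 (prev): list=[4, 1, 3, 9] cursor@4
After 2 (insert_before(64)): list=[64, 4, 1, 3, 9] cursor@4
After 3 (insert_before(73)): list=[64, 73, 4, 1, 3, 9] cursor@4
After 4 (delete_current): list=[64, 73, 1, 3, 9] cursor@1
After 5 (insert_before(84)): list=[64, 73, 84, 1, 3, 9] cursor@1
After 6 (next): list=[64, 73, 84, 1, 3, 9] cursor@3
After 7 (insert_after(49)): list=[64, 73, 84, 1, 3, 49, 9] cursor@3
After 8 (delete_current): list=[64, 73, 84, 1, 49, 9] cursor@49
After 9 (delete_current): list=[64, 73, 84, 1, 9] cursor@9

Answer: 4 4 3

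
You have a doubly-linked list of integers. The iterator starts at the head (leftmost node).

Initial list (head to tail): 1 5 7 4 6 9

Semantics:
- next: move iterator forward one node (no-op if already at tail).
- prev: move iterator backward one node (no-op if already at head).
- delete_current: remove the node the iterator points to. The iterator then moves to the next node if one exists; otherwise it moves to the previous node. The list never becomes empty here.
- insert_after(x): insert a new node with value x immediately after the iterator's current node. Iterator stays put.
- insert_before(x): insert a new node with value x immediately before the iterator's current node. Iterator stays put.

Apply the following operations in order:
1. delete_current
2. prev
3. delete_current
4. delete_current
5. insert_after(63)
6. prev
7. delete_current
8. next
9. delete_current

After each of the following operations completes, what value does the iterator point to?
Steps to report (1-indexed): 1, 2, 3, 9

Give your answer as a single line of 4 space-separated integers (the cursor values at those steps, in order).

After 1 (delete_current): list=[5, 7, 4, 6, 9] cursor@5
After 2 (prev): list=[5, 7, 4, 6, 9] cursor@5
After 3 (delete_current): list=[7, 4, 6, 9] cursor@7
After 4 (delete_current): list=[4, 6, 9] cursor@4
After 5 (insert_after(63)): list=[4, 63, 6, 9] cursor@4
After 6 (prev): list=[4, 63, 6, 9] cursor@4
After 7 (delete_current): list=[63, 6, 9] cursor@63
After 8 (next): list=[63, 6, 9] cursor@6
After 9 (delete_current): list=[63, 9] cursor@9

Answer: 5 5 7 9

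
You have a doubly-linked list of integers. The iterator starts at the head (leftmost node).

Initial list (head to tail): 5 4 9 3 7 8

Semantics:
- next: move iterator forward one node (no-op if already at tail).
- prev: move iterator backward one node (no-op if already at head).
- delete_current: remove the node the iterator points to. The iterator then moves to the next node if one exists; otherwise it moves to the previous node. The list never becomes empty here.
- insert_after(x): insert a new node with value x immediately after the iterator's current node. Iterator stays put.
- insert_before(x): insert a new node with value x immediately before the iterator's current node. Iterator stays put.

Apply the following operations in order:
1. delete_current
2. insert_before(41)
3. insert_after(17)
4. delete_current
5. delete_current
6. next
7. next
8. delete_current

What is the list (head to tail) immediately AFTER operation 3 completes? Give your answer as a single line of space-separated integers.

After 1 (delete_current): list=[4, 9, 3, 7, 8] cursor@4
After 2 (insert_before(41)): list=[41, 4, 9, 3, 7, 8] cursor@4
After 3 (insert_after(17)): list=[41, 4, 17, 9, 3, 7, 8] cursor@4

Answer: 41 4 17 9 3 7 8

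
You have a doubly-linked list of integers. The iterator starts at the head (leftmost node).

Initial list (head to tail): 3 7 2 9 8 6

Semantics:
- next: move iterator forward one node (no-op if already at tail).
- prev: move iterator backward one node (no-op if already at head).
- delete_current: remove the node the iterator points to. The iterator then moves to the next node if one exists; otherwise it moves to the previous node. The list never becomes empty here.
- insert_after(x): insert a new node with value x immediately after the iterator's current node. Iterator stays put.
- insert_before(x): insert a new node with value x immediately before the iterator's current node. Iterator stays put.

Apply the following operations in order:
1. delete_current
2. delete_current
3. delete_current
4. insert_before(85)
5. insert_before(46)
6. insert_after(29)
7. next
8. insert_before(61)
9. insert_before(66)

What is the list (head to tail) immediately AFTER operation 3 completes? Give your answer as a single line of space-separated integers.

After 1 (delete_current): list=[7, 2, 9, 8, 6] cursor@7
After 2 (delete_current): list=[2, 9, 8, 6] cursor@2
After 3 (delete_current): list=[9, 8, 6] cursor@9

Answer: 9 8 6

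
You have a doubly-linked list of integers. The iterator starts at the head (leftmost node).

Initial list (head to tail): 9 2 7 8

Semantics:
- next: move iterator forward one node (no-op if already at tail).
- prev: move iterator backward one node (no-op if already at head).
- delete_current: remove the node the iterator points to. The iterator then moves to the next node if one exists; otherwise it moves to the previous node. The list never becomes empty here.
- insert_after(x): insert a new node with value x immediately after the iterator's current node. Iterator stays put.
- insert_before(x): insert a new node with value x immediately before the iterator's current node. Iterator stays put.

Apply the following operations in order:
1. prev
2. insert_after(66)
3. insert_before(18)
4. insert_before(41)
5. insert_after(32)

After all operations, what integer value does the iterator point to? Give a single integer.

After 1 (prev): list=[9, 2, 7, 8] cursor@9
After 2 (insert_after(66)): list=[9, 66, 2, 7, 8] cursor@9
After 3 (insert_before(18)): list=[18, 9, 66, 2, 7, 8] cursor@9
After 4 (insert_before(41)): list=[18, 41, 9, 66, 2, 7, 8] cursor@9
After 5 (insert_after(32)): list=[18, 41, 9, 32, 66, 2, 7, 8] cursor@9

Answer: 9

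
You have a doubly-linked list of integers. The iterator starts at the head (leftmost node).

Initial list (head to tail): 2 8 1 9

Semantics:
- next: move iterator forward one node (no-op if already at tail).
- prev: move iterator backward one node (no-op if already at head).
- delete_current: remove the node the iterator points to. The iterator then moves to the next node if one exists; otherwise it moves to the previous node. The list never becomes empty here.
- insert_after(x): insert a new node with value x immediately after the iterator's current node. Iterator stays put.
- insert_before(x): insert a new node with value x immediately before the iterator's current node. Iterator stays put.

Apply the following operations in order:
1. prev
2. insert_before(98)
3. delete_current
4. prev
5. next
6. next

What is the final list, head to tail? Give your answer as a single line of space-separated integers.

Answer: 98 8 1 9

Derivation:
After 1 (prev): list=[2, 8, 1, 9] cursor@2
After 2 (insert_before(98)): list=[98, 2, 8, 1, 9] cursor@2
After 3 (delete_current): list=[98, 8, 1, 9] cursor@8
After 4 (prev): list=[98, 8, 1, 9] cursor@98
After 5 (next): list=[98, 8, 1, 9] cursor@8
After 6 (next): list=[98, 8, 1, 9] cursor@1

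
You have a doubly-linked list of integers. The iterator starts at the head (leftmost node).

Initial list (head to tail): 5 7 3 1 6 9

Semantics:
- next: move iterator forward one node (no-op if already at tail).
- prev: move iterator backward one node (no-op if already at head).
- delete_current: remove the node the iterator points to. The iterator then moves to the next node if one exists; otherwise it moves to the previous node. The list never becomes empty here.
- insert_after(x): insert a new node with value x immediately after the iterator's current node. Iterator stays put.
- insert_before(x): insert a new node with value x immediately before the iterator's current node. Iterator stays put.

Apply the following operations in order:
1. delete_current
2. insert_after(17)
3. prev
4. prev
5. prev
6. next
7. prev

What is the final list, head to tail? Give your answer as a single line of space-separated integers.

After 1 (delete_current): list=[7, 3, 1, 6, 9] cursor@7
After 2 (insert_after(17)): list=[7, 17, 3, 1, 6, 9] cursor@7
After 3 (prev): list=[7, 17, 3, 1, 6, 9] cursor@7
After 4 (prev): list=[7, 17, 3, 1, 6, 9] cursor@7
After 5 (prev): list=[7, 17, 3, 1, 6, 9] cursor@7
After 6 (next): list=[7, 17, 3, 1, 6, 9] cursor@17
After 7 (prev): list=[7, 17, 3, 1, 6, 9] cursor@7

Answer: 7 17 3 1 6 9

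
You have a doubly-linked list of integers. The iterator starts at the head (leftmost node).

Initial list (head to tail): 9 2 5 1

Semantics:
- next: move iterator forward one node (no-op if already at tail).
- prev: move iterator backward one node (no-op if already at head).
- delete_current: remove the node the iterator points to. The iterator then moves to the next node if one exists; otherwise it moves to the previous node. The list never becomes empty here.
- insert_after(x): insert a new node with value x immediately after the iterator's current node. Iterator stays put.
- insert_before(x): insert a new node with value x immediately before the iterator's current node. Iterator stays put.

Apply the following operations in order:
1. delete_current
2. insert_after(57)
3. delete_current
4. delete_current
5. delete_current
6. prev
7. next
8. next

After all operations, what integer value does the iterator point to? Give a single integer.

Answer: 1

Derivation:
After 1 (delete_current): list=[2, 5, 1] cursor@2
After 2 (insert_after(57)): list=[2, 57, 5, 1] cursor@2
After 3 (delete_current): list=[57, 5, 1] cursor@57
After 4 (delete_current): list=[5, 1] cursor@5
After 5 (delete_current): list=[1] cursor@1
After 6 (prev): list=[1] cursor@1
After 7 (next): list=[1] cursor@1
After 8 (next): list=[1] cursor@1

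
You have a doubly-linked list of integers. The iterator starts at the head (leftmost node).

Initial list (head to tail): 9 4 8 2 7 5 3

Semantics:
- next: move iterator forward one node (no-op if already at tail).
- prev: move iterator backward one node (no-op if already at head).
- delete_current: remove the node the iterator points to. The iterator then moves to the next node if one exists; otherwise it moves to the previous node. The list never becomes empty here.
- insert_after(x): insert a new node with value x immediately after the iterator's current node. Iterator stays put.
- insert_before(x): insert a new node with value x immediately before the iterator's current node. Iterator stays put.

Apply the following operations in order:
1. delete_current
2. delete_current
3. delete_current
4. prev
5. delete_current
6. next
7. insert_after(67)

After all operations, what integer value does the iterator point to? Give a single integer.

Answer: 5

Derivation:
After 1 (delete_current): list=[4, 8, 2, 7, 5, 3] cursor@4
After 2 (delete_current): list=[8, 2, 7, 5, 3] cursor@8
After 3 (delete_current): list=[2, 7, 5, 3] cursor@2
After 4 (prev): list=[2, 7, 5, 3] cursor@2
After 5 (delete_current): list=[7, 5, 3] cursor@7
After 6 (next): list=[7, 5, 3] cursor@5
After 7 (insert_after(67)): list=[7, 5, 67, 3] cursor@5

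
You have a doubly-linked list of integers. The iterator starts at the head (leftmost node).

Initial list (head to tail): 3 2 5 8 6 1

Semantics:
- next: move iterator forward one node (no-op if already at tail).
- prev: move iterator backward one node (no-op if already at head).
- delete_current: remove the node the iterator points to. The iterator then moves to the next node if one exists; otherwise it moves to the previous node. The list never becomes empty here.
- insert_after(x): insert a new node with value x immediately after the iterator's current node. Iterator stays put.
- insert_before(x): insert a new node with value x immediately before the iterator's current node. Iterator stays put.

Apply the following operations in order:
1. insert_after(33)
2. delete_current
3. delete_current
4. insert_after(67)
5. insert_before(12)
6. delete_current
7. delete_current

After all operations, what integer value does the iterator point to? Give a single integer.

After 1 (insert_after(33)): list=[3, 33, 2, 5, 8, 6, 1] cursor@3
After 2 (delete_current): list=[33, 2, 5, 8, 6, 1] cursor@33
After 3 (delete_current): list=[2, 5, 8, 6, 1] cursor@2
After 4 (insert_after(67)): list=[2, 67, 5, 8, 6, 1] cursor@2
After 5 (insert_before(12)): list=[12, 2, 67, 5, 8, 6, 1] cursor@2
After 6 (delete_current): list=[12, 67, 5, 8, 6, 1] cursor@67
After 7 (delete_current): list=[12, 5, 8, 6, 1] cursor@5

Answer: 5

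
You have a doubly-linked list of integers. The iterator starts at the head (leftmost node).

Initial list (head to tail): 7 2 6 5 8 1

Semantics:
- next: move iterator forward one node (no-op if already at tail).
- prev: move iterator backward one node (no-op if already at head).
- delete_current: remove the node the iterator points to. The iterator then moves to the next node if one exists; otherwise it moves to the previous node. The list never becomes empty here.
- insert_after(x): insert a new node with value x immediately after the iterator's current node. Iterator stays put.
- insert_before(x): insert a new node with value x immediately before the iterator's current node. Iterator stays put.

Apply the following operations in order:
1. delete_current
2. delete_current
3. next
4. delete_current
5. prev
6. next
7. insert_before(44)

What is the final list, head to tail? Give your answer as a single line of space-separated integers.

Answer: 6 44 8 1

Derivation:
After 1 (delete_current): list=[2, 6, 5, 8, 1] cursor@2
After 2 (delete_current): list=[6, 5, 8, 1] cursor@6
After 3 (next): list=[6, 5, 8, 1] cursor@5
After 4 (delete_current): list=[6, 8, 1] cursor@8
After 5 (prev): list=[6, 8, 1] cursor@6
After 6 (next): list=[6, 8, 1] cursor@8
After 7 (insert_before(44)): list=[6, 44, 8, 1] cursor@8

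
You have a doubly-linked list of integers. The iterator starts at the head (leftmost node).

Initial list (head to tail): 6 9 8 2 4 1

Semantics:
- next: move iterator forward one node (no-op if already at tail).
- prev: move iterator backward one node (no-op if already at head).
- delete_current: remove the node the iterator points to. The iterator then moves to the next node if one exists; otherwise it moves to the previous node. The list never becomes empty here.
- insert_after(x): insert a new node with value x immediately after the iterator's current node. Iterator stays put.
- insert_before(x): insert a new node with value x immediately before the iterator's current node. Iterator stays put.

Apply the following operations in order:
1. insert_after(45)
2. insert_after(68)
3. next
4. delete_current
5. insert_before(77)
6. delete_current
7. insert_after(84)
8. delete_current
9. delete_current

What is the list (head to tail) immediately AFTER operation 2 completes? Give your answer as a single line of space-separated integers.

After 1 (insert_after(45)): list=[6, 45, 9, 8, 2, 4, 1] cursor@6
After 2 (insert_after(68)): list=[6, 68, 45, 9, 8, 2, 4, 1] cursor@6

Answer: 6 68 45 9 8 2 4 1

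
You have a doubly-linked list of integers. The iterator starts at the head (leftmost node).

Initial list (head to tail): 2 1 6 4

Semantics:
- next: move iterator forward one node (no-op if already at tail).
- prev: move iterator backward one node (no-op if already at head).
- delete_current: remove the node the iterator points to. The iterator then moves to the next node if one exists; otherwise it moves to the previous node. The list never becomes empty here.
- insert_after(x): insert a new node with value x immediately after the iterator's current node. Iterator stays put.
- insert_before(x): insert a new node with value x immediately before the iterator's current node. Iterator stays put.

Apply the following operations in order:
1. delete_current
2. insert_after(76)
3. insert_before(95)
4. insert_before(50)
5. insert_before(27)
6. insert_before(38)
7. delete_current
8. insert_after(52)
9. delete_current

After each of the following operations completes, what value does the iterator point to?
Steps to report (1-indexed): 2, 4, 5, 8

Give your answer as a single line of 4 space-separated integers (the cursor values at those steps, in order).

Answer: 1 1 1 76

Derivation:
After 1 (delete_current): list=[1, 6, 4] cursor@1
After 2 (insert_after(76)): list=[1, 76, 6, 4] cursor@1
After 3 (insert_before(95)): list=[95, 1, 76, 6, 4] cursor@1
After 4 (insert_before(50)): list=[95, 50, 1, 76, 6, 4] cursor@1
After 5 (insert_before(27)): list=[95, 50, 27, 1, 76, 6, 4] cursor@1
After 6 (insert_before(38)): list=[95, 50, 27, 38, 1, 76, 6, 4] cursor@1
After 7 (delete_current): list=[95, 50, 27, 38, 76, 6, 4] cursor@76
After 8 (insert_after(52)): list=[95, 50, 27, 38, 76, 52, 6, 4] cursor@76
After 9 (delete_current): list=[95, 50, 27, 38, 52, 6, 4] cursor@52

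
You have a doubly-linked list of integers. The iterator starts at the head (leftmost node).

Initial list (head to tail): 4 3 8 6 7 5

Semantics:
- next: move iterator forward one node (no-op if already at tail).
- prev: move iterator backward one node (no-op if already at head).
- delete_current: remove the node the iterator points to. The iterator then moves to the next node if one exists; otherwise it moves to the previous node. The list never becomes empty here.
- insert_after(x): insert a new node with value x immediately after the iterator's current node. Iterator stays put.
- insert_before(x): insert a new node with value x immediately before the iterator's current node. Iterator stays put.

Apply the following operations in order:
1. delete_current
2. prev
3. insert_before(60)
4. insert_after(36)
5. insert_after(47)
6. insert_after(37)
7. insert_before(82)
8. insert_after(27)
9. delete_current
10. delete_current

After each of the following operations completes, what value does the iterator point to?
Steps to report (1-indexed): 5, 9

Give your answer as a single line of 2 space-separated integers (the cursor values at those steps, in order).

Answer: 3 27

Derivation:
After 1 (delete_current): list=[3, 8, 6, 7, 5] cursor@3
After 2 (prev): list=[3, 8, 6, 7, 5] cursor@3
After 3 (insert_before(60)): list=[60, 3, 8, 6, 7, 5] cursor@3
After 4 (insert_after(36)): list=[60, 3, 36, 8, 6, 7, 5] cursor@3
After 5 (insert_after(47)): list=[60, 3, 47, 36, 8, 6, 7, 5] cursor@3
After 6 (insert_after(37)): list=[60, 3, 37, 47, 36, 8, 6, 7, 5] cursor@3
After 7 (insert_before(82)): list=[60, 82, 3, 37, 47, 36, 8, 6, 7, 5] cursor@3
After 8 (insert_after(27)): list=[60, 82, 3, 27, 37, 47, 36, 8, 6, 7, 5] cursor@3
After 9 (delete_current): list=[60, 82, 27, 37, 47, 36, 8, 6, 7, 5] cursor@27
After 10 (delete_current): list=[60, 82, 37, 47, 36, 8, 6, 7, 5] cursor@37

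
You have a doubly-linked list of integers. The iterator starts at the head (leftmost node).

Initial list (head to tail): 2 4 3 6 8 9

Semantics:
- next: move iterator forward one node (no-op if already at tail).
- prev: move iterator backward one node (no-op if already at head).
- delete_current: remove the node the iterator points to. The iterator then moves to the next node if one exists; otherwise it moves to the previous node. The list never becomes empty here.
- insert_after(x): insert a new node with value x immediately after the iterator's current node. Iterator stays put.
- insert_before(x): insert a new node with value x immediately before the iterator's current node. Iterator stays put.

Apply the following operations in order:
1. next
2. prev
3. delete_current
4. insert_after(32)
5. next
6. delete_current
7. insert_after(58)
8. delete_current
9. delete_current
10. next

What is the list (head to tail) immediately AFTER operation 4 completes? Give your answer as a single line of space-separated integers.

Answer: 4 32 3 6 8 9

Derivation:
After 1 (next): list=[2, 4, 3, 6, 8, 9] cursor@4
After 2 (prev): list=[2, 4, 3, 6, 8, 9] cursor@2
After 3 (delete_current): list=[4, 3, 6, 8, 9] cursor@4
After 4 (insert_after(32)): list=[4, 32, 3, 6, 8, 9] cursor@4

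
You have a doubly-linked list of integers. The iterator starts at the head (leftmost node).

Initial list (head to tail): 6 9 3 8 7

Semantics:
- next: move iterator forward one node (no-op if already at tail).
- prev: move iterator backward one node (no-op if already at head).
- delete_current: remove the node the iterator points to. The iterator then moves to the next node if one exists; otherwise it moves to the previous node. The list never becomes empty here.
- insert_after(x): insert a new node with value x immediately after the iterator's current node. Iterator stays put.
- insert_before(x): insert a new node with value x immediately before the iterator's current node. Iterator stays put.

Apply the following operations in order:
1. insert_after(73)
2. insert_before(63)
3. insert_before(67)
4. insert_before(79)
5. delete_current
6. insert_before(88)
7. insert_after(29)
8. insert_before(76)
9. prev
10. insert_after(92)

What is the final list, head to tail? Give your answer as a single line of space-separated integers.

Answer: 63 67 79 88 76 92 73 29 9 3 8 7

Derivation:
After 1 (insert_after(73)): list=[6, 73, 9, 3, 8, 7] cursor@6
After 2 (insert_before(63)): list=[63, 6, 73, 9, 3, 8, 7] cursor@6
After 3 (insert_before(67)): list=[63, 67, 6, 73, 9, 3, 8, 7] cursor@6
After 4 (insert_before(79)): list=[63, 67, 79, 6, 73, 9, 3, 8, 7] cursor@6
After 5 (delete_current): list=[63, 67, 79, 73, 9, 3, 8, 7] cursor@73
After 6 (insert_before(88)): list=[63, 67, 79, 88, 73, 9, 3, 8, 7] cursor@73
After 7 (insert_after(29)): list=[63, 67, 79, 88, 73, 29, 9, 3, 8, 7] cursor@73
After 8 (insert_before(76)): list=[63, 67, 79, 88, 76, 73, 29, 9, 3, 8, 7] cursor@73
After 9 (prev): list=[63, 67, 79, 88, 76, 73, 29, 9, 3, 8, 7] cursor@76
After 10 (insert_after(92)): list=[63, 67, 79, 88, 76, 92, 73, 29, 9, 3, 8, 7] cursor@76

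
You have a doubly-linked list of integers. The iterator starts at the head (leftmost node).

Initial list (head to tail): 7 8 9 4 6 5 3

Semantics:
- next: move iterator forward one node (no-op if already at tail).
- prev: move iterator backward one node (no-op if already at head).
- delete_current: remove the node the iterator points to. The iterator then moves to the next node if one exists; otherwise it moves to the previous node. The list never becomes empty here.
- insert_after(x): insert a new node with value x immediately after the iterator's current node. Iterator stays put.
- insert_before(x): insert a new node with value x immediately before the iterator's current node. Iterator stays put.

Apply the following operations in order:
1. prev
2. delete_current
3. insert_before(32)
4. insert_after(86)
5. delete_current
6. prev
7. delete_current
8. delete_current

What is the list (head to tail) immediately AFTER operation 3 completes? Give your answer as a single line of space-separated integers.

After 1 (prev): list=[7, 8, 9, 4, 6, 5, 3] cursor@7
After 2 (delete_current): list=[8, 9, 4, 6, 5, 3] cursor@8
After 3 (insert_before(32)): list=[32, 8, 9, 4, 6, 5, 3] cursor@8

Answer: 32 8 9 4 6 5 3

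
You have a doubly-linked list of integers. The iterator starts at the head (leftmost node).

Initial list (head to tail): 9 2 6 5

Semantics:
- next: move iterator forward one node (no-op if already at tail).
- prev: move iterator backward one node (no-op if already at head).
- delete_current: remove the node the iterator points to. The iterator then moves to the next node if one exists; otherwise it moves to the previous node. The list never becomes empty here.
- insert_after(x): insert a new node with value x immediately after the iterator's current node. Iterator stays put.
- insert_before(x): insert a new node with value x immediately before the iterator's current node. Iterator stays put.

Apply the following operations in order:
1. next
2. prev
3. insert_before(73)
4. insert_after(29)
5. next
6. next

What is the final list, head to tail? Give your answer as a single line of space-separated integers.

Answer: 73 9 29 2 6 5

Derivation:
After 1 (next): list=[9, 2, 6, 5] cursor@2
After 2 (prev): list=[9, 2, 6, 5] cursor@9
After 3 (insert_before(73)): list=[73, 9, 2, 6, 5] cursor@9
After 4 (insert_after(29)): list=[73, 9, 29, 2, 6, 5] cursor@9
After 5 (next): list=[73, 9, 29, 2, 6, 5] cursor@29
After 6 (next): list=[73, 9, 29, 2, 6, 5] cursor@2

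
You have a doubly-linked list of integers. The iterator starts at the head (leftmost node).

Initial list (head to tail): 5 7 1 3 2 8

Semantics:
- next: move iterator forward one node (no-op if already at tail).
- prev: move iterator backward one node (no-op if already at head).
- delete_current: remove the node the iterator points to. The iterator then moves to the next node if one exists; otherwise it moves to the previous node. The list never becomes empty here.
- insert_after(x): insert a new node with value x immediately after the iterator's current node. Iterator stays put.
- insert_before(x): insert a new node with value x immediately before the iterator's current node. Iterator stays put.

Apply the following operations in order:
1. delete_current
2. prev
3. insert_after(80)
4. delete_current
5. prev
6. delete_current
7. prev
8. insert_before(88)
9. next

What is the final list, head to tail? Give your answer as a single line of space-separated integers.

Answer: 88 1 3 2 8

Derivation:
After 1 (delete_current): list=[7, 1, 3, 2, 8] cursor@7
After 2 (prev): list=[7, 1, 3, 2, 8] cursor@7
After 3 (insert_after(80)): list=[7, 80, 1, 3, 2, 8] cursor@7
After 4 (delete_current): list=[80, 1, 3, 2, 8] cursor@80
After 5 (prev): list=[80, 1, 3, 2, 8] cursor@80
After 6 (delete_current): list=[1, 3, 2, 8] cursor@1
After 7 (prev): list=[1, 3, 2, 8] cursor@1
After 8 (insert_before(88)): list=[88, 1, 3, 2, 8] cursor@1
After 9 (next): list=[88, 1, 3, 2, 8] cursor@3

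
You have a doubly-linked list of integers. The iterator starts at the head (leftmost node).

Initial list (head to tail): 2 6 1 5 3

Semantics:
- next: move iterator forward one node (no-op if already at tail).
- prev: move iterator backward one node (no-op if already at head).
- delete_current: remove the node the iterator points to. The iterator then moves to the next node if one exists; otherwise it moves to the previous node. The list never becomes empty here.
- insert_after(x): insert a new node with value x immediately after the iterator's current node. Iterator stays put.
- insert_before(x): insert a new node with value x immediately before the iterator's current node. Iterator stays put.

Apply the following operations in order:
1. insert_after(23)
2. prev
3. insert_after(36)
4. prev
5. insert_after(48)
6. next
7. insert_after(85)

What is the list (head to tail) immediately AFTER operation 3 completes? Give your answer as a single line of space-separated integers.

After 1 (insert_after(23)): list=[2, 23, 6, 1, 5, 3] cursor@2
After 2 (prev): list=[2, 23, 6, 1, 5, 3] cursor@2
After 3 (insert_after(36)): list=[2, 36, 23, 6, 1, 5, 3] cursor@2

Answer: 2 36 23 6 1 5 3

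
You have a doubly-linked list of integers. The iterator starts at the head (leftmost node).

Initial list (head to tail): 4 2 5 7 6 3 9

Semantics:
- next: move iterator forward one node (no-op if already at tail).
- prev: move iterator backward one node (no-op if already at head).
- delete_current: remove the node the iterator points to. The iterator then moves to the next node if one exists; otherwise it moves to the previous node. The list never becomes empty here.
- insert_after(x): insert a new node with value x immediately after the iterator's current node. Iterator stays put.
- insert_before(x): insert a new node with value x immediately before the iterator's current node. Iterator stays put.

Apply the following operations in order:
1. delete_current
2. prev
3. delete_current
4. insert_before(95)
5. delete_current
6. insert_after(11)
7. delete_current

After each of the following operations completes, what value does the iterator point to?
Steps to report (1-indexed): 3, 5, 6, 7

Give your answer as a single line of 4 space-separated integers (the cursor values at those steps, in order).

After 1 (delete_current): list=[2, 5, 7, 6, 3, 9] cursor@2
After 2 (prev): list=[2, 5, 7, 6, 3, 9] cursor@2
After 3 (delete_current): list=[5, 7, 6, 3, 9] cursor@5
After 4 (insert_before(95)): list=[95, 5, 7, 6, 3, 9] cursor@5
After 5 (delete_current): list=[95, 7, 6, 3, 9] cursor@7
After 6 (insert_after(11)): list=[95, 7, 11, 6, 3, 9] cursor@7
After 7 (delete_current): list=[95, 11, 6, 3, 9] cursor@11

Answer: 5 7 7 11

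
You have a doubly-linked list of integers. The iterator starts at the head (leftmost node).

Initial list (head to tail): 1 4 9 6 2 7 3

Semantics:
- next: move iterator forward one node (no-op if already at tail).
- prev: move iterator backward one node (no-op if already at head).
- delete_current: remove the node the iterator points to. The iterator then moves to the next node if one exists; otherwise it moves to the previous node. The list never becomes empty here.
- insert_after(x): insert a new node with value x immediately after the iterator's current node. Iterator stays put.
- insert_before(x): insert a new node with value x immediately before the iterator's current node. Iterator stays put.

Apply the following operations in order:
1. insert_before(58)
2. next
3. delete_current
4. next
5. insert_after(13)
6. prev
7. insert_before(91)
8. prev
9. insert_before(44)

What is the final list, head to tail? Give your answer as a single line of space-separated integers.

After 1 (insert_before(58)): list=[58, 1, 4, 9, 6, 2, 7, 3] cursor@1
After 2 (next): list=[58, 1, 4, 9, 6, 2, 7, 3] cursor@4
After 3 (delete_current): list=[58, 1, 9, 6, 2, 7, 3] cursor@9
After 4 (next): list=[58, 1, 9, 6, 2, 7, 3] cursor@6
After 5 (insert_after(13)): list=[58, 1, 9, 6, 13, 2, 7, 3] cursor@6
After 6 (prev): list=[58, 1, 9, 6, 13, 2, 7, 3] cursor@9
After 7 (insert_before(91)): list=[58, 1, 91, 9, 6, 13, 2, 7, 3] cursor@9
After 8 (prev): list=[58, 1, 91, 9, 6, 13, 2, 7, 3] cursor@91
After 9 (insert_before(44)): list=[58, 1, 44, 91, 9, 6, 13, 2, 7, 3] cursor@91

Answer: 58 1 44 91 9 6 13 2 7 3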